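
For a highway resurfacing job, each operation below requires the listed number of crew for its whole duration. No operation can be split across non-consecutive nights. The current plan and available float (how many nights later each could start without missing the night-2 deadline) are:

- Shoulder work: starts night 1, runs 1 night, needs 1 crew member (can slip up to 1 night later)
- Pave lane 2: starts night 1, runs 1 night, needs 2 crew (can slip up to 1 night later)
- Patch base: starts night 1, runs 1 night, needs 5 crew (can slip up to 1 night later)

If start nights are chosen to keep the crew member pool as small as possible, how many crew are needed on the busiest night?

Early-start (Shoulder work@1, Pave lane 2@1, Patch base@1) gives peak 8: n1:8  n2:0.
Shift Patch base→2.
Schedule Shoulder work@1, Pave lane 2@1, Patch base@2: n1:3  n2:5 — peak 5.
No arrangement of the 8 feasible schedules does better.

5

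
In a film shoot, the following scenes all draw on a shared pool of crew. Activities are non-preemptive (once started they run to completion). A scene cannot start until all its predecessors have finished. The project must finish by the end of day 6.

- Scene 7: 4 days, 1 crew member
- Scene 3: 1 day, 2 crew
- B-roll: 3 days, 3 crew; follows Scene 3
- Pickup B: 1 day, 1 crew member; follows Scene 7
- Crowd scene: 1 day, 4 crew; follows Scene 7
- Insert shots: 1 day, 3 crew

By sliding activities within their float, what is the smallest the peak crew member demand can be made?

Early-start (Scene 7@1, Scene 3@1, B-roll@2, Pickup B@5, Crowd scene@5, Insert shots@1) gives peak 6: d1:6  d2:4  d3:4  d4:4  d5:5  d6:0.
Shift Crowd scene→6, Insert shots→5.
Schedule Scene 7@1, Scene 3@1, B-roll@2, Pickup B@5, Crowd scene@6, Insert shots@5: d1:3  d2:4  d3:4  d4:4  d5:4  d6:4 — peak 4.
Total crew member-days = 23 over 6 days ⇒ peak ≥ ⌈23/6⌉ = 4, so 4 is optimal.

4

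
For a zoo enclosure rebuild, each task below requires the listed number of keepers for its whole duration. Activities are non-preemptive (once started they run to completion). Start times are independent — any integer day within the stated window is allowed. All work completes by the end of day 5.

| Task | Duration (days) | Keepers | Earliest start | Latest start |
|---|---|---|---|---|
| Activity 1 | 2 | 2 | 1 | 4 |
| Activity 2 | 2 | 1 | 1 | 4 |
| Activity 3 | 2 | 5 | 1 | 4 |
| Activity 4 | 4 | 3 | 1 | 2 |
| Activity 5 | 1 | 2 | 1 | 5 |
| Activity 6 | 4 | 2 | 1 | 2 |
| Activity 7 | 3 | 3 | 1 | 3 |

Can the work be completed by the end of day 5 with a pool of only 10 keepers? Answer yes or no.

no

The minimum achievable peak is 11; 10 < 11, so no feasible schedule stays within the cap.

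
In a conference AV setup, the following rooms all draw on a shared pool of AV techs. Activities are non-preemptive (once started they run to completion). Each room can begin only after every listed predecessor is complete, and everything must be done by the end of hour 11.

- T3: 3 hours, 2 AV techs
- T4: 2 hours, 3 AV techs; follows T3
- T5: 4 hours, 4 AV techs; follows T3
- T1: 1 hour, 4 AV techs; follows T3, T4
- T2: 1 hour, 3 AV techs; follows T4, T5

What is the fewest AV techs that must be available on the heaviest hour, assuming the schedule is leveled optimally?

4

Early-start (T3@1, T4@4, T5@4, T1@6, T2@8) gives peak 8: h1:2  h2:2  h3:2  h4:7  h5:7  h6:8  h7:4  h8:3  h9:0  h10:0  h11:0.
Shift T5→6, T1→10, T2→11.
Schedule T3@1, T4@4, T5@6, T1@10, T2@11: h1:2  h2:2  h3:2  h4:3  h5:3  h6:4  h7:4  h8:4  h9:4  h10:4  h11:3 — peak 4.
Total AV tech-hours = 35 over 11 hours ⇒ peak ≥ ⌈35/11⌉ = 4, so 4 is optimal.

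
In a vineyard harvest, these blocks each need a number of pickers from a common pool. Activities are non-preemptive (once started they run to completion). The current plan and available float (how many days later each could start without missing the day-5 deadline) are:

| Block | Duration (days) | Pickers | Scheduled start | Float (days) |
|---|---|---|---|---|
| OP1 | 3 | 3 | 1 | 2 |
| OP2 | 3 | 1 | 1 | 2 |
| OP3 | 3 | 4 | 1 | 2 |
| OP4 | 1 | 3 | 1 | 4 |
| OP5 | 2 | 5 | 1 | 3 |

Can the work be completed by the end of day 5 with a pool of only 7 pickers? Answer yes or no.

no

Total picker-days = 37; over 5 days the average is 37/5 > 7, so some day must exceed 7.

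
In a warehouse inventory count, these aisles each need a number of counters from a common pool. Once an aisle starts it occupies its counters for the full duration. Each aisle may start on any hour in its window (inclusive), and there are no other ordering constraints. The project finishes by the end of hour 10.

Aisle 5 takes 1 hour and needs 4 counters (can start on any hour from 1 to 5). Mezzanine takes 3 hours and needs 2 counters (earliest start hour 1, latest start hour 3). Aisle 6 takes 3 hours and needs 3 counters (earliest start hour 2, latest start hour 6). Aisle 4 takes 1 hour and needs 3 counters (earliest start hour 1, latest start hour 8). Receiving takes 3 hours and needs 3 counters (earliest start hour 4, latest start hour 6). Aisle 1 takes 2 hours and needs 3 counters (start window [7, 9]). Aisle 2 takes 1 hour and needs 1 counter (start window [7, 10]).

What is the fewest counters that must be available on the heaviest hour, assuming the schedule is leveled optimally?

Early-start (Aisle 5@1, Mezzanine@1, Aisle 6@2, Aisle 4@1, Receiving@4, Aisle 1@7, Aisle 2@7) gives peak 9: h1:9  h2:5  h3:5  h4:6  h5:3  h6:3  h7:4  h8:3  h9:0  h10:0.
Shift Mezzanine→2, Aisle 4→5, Receiving→6, Aisle 1→9.
Schedule Aisle 5@1, Mezzanine@2, Aisle 6@2, Aisle 4@5, Receiving@6, Aisle 1@9, Aisle 2@7: h1:4  h2:5  h3:5  h4:5  h5:3  h6:3  h7:4  h8:3  h9:3  h10:3 — peak 5.

5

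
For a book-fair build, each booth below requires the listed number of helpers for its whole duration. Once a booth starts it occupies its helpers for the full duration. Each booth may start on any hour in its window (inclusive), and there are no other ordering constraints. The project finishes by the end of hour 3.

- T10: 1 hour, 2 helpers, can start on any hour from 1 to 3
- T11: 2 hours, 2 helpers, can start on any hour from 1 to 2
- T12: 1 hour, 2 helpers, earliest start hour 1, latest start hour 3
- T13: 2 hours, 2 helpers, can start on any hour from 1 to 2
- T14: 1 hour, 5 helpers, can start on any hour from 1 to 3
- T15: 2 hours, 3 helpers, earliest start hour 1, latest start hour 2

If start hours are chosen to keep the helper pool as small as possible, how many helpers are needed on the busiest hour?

8

Early-start (T10@1, T11@1, T12@1, T13@1, T14@1, T15@1) gives peak 16: h1:16  h2:7  h3:0.
Shift T14→3, T15→2.
Schedule T10@1, T11@1, T12@1, T13@1, T14@3, T15@2: h1:8  h2:7  h3:8 — peak 8.
Total helper-hours = 23 over 3 hours ⇒ peak ≥ ⌈23/3⌉ = 8, so 8 is optimal.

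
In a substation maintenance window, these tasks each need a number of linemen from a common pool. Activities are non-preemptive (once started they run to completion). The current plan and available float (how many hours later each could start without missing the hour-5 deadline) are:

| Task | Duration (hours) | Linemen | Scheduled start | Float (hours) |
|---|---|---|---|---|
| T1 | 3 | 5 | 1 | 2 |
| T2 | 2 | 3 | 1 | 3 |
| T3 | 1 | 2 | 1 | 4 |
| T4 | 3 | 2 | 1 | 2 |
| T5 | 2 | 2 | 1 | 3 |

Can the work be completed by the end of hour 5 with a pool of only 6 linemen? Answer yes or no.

no

Total lineman-hours = 33; over 5 hours the average is 33/5 > 6, so some hour must exceed 6.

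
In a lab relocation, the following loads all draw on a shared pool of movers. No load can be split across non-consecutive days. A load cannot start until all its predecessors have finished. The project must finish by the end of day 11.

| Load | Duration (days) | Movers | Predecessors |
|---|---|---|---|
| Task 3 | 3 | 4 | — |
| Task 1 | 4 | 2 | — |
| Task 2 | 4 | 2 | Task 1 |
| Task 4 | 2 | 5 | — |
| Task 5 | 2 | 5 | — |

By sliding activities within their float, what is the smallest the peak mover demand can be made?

7

Early-start (Task 3@1, Task 1@1, Task 2@5, Task 4@1, Task 5@1) gives peak 16: d1:16  d2:16  d3:6  d4:2  d5:2  d6:2  d7:2  d8:2  d9:0  d10:0  d11:0.
Shift Task 4→4, Task 5→6.
Schedule Task 3@1, Task 1@1, Task 2@5, Task 4@4, Task 5@6: d1:6  d2:6  d3:6  d4:7  d5:7  d6:7  d7:7  d8:2  d9:0  d10:0  d11:0 — peak 7.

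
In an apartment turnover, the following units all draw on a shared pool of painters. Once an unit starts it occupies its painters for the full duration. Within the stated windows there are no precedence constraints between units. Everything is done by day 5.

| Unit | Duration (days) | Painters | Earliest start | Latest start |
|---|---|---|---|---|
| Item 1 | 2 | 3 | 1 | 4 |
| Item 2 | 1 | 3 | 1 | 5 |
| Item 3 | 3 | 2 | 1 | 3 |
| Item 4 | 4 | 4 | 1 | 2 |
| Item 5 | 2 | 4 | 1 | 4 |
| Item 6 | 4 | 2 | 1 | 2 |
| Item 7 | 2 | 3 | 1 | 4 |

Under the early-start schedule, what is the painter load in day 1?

At early start, day 1 has: Item 1, Item 2, Item 3, Item 4, Item 5, Item 6, Item 7.
Demand: 3 + 3 + 2 + 4 + 4 + 2 + 3 = 21.

21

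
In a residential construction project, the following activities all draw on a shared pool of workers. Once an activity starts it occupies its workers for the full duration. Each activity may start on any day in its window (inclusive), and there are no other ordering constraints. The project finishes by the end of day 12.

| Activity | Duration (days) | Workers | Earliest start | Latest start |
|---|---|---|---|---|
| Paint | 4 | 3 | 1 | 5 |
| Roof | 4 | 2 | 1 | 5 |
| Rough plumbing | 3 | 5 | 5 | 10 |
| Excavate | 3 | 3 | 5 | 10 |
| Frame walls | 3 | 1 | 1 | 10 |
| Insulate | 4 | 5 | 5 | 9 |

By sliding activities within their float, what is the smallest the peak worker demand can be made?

8

Early-start (Paint@1, Roof@1, Rough plumbing@5, Excavate@5, Frame walls@1, Insulate@5) gives peak 13: d1:6  d2:6  d3:6  d4:5  d5:13  d6:13  d7:13  d8:5  d9:0  d10:0  d11:0  d12:0.
Shift Insulate→8.
Schedule Paint@1, Roof@1, Rough plumbing@5, Excavate@5, Frame walls@1, Insulate@8: d1:6  d2:6  d3:6  d4:5  d5:8  d6:8  d7:8  d8:5  d9:5  d10:5  d11:5  d12:0 — peak 8.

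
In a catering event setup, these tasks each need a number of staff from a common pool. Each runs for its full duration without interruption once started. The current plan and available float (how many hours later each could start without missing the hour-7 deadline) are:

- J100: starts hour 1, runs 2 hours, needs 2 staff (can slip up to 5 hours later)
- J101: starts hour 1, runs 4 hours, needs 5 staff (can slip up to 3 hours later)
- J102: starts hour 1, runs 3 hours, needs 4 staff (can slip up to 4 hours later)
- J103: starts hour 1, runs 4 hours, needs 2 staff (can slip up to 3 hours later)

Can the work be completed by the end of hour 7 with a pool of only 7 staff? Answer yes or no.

Schedule J100@1, J101@1, J102@5, J103@3: h1:7  h2:7  h3:7  h4:7  h5:6  h6:6  h7:4 — peak 7 ≤ 7.

yes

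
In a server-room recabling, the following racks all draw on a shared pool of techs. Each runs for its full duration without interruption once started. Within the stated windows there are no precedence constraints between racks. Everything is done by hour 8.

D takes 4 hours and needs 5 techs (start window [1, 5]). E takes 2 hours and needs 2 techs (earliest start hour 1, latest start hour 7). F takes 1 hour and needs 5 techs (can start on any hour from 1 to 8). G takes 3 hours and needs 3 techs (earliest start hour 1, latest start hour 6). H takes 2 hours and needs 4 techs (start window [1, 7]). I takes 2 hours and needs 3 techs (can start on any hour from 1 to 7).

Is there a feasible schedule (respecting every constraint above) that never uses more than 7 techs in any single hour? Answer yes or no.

no

The minimum achievable peak is 8; 7 < 8, so no feasible schedule stays within the cap.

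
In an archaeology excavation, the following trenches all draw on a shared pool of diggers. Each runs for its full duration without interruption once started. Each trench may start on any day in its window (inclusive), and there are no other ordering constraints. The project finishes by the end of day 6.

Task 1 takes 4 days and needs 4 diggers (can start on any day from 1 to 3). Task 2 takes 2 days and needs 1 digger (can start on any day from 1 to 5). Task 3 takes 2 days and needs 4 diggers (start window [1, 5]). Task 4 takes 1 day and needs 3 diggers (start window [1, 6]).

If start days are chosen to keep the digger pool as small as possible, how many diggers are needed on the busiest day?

7

Early-start (Task 1@1, Task 2@1, Task 3@1, Task 4@1) gives peak 12: d1:12  d2:9  d3:4  d4:4  d5:0  d6:0.
Shift Task 3→5, Task 4→3.
Schedule Task 1@1, Task 2@1, Task 3@5, Task 4@3: d1:5  d2:5  d3:7  d4:4  d5:4  d6:4 — peak 7.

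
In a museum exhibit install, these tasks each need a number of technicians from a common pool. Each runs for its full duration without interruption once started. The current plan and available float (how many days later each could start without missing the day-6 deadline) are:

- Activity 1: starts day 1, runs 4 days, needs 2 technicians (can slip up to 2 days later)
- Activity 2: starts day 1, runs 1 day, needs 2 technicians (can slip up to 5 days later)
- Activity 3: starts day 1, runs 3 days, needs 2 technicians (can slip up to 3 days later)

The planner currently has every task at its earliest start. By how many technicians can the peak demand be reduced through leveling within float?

2

Early-start peak: d1:6  d2:4  d3:4  d4:2  d5:0  d6:0 ⇒ 6.
Leveled (Activity 1@1, Activity 2@1, Activity 3@2): d1:4  d2:4  d3:4  d4:4  d5:0  d6:0 ⇒ 4.
Reduction 6 − 4 = 2.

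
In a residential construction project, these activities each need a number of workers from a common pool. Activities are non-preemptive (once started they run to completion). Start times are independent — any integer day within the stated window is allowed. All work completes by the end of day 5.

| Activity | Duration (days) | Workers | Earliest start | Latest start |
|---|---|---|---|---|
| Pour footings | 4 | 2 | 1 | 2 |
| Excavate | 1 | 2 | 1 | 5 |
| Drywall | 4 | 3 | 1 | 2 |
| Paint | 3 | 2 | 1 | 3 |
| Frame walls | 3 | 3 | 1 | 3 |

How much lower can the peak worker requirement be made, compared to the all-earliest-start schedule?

Early-start peak: d1:12  d2:10  d3:10  d4:5  d5:0 ⇒ 12.
Leveled (Pour footings@1, Excavate@1, Drywall@1, Paint@1, Frame walls@2): d1:9  d2:10  d3:10  d4:8  d5:0 ⇒ 10.
Reduction 12 − 10 = 2.

2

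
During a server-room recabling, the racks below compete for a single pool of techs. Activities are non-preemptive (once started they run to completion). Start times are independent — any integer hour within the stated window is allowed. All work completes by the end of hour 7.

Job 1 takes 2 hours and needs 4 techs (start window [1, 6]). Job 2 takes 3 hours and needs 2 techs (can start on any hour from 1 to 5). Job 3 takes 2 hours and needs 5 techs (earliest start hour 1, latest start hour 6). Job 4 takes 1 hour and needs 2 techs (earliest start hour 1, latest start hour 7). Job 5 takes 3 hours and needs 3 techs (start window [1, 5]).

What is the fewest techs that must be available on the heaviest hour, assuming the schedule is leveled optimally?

6

Early-start (Job 1@1, Job 2@1, Job 3@1, Job 4@1, Job 5@1) gives peak 16: h1:16  h2:14  h3:5  h4:0  h5:0  h6:0  h7:0.
Shift Job 3→6, Job 4→4, Job 5→3.
Schedule Job 1@1, Job 2@1, Job 3@6, Job 4@4, Job 5@3: h1:6  h2:6  h3:5  h4:5  h5:3  h6:5  h7:5 — peak 6.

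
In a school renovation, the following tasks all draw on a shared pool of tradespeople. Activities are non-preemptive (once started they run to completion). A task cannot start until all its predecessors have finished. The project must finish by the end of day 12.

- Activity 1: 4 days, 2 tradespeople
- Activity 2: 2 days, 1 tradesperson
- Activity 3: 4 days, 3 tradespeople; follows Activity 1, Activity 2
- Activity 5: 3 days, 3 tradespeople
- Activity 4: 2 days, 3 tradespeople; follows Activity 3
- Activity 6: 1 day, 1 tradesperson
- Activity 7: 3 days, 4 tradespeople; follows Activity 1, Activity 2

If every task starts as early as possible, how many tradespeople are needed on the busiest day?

7

Early-start schedule: Activity 1@1, Activity 2@1, Activity 3@5, Activity 5@1, Activity 4@9, Activity 6@1, Activity 7@5.
Load per day: day 1: 7, day 2: 6, day 3: 5, day 4: 2, day 5: 7, day 6: 7, day 7: 7, day 8: 3, day 9: 3, day 10: 3, day 11: 0, day 12: 0.
Peak is 7.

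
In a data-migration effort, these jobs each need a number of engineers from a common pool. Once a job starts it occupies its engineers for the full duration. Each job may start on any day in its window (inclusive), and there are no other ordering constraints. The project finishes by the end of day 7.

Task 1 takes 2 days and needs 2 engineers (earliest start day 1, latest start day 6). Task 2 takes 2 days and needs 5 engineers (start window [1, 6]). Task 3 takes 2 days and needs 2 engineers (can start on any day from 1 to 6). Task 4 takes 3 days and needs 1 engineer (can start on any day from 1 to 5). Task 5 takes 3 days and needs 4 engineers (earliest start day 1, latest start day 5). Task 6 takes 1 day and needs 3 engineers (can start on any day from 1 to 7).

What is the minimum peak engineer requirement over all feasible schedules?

6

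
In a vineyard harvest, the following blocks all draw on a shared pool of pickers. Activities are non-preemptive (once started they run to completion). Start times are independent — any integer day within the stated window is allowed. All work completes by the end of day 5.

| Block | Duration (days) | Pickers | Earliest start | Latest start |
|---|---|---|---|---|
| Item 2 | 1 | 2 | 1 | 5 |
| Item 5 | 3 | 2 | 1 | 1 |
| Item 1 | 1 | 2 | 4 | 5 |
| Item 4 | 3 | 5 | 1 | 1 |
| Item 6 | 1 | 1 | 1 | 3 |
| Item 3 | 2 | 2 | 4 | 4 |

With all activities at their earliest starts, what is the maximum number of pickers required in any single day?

10

Early-start schedule: Item 2@1, Item 5@1, Item 1@4, Item 4@1, Item 6@1, Item 3@4.
Load per day: day 1: 10, day 2: 7, day 3: 7, day 4: 4, day 5: 2.
Peak is 10.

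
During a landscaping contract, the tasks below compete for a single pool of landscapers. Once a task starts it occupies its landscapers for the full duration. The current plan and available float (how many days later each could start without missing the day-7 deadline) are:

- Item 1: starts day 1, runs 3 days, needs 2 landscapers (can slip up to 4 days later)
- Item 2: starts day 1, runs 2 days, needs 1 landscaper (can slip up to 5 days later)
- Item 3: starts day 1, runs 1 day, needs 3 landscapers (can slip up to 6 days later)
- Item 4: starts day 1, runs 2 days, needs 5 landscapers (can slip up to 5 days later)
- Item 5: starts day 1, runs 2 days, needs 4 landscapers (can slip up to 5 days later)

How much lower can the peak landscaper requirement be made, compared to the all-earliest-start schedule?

10

Early-start peak: d1:15  d2:12  d3:2  d4:0  d5:0  d6:0  d7:0 ⇒ 15.
Leveled (Item 1@1, Item 2@1, Item 3@3, Item 4@4, Item 5@6): d1:3  d2:3  d3:5  d4:5  d5:5  d6:4  d7:4 ⇒ 5.
Reduction 15 − 5 = 10.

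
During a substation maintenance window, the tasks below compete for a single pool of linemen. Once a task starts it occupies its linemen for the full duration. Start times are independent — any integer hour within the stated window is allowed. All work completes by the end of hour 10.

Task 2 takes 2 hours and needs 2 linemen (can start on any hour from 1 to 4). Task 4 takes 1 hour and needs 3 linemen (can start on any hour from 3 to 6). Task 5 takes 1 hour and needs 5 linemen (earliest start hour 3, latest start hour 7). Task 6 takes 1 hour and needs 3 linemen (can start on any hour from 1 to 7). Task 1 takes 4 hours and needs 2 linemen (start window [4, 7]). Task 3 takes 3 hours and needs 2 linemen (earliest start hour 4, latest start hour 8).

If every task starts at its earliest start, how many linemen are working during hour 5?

At early start, hour 5 has: Task 1, Task 3.
Demand: 2 + 2 = 4.

4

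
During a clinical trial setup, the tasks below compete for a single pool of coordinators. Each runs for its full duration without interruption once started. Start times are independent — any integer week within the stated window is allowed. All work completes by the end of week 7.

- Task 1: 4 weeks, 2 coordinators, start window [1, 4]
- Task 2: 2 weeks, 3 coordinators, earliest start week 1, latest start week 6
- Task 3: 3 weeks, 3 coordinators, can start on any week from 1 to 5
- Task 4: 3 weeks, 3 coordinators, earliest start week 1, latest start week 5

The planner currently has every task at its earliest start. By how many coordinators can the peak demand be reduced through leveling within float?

Early-start peak: w1:11  w2:11  w3:8  w4:2  w5:0  w6:0  w7:0 ⇒ 11.
Leveled (Task 1@1, Task 2@1, Task 3@3, Task 4@5): w1:5  w2:5  w3:5  w4:5  w5:6  w6:3  w7:3 ⇒ 6.
Reduction 11 − 6 = 5.

5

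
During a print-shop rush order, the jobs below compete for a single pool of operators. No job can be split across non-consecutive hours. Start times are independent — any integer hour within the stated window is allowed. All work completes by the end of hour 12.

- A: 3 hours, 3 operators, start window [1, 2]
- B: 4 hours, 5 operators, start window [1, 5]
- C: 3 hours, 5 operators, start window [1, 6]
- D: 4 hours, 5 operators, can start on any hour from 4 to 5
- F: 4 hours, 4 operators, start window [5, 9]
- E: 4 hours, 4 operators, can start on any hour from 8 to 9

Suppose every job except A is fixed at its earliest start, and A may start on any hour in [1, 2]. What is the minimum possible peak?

13

A@1: h1:13  h2:13  h3:13  h4:10  h5:9  h6:9  h7:9  h8:8  h9:4  h10:4  h11:4  h12:0 → peak 13
A@2: h1:10  h2:13  h3:13  h4:13  h5:9  h6:9  h7:9  h8:8  h9:4  h10:4  h11:4  h12:0 → peak 13
Best is A@1, peak 13.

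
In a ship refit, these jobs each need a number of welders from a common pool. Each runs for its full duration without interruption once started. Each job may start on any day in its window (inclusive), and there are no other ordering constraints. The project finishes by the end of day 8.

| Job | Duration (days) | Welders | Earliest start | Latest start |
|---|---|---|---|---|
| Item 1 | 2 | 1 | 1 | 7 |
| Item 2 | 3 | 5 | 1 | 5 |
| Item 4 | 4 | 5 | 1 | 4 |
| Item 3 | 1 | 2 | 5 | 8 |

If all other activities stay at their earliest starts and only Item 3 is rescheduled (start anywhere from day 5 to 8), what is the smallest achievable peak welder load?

11

Item 3@5: d1:11  d2:11  d3:10  d4:5  d5:2  d6:0  d7:0  d8:0 → peak 11
Item 3@6: d1:11  d2:11  d3:10  d4:5  d5:0  d6:2  d7:0  d8:0 → peak 11
Item 3@7: d1:11  d2:11  d3:10  d4:5  d5:0  d6:0  d7:2  d8:0 → peak 11
Item 3@8: d1:11  d2:11  d3:10  d4:5  d5:0  d6:0  d7:0  d8:2 → peak 11
Best is Item 3@5, peak 11.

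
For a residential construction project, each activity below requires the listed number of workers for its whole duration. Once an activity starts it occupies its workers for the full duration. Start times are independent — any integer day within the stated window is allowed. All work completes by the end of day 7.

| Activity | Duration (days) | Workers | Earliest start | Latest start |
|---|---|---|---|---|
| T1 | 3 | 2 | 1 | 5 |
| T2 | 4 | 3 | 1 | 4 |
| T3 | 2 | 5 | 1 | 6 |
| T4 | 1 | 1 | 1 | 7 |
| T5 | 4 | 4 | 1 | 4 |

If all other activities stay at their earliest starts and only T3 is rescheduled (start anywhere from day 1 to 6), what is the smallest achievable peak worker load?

T3@1: d1:15  d2:14  d3:9  d4:7  d5:0  d6:0  d7:0 → peak 15
T3@2: d1:10  d2:14  d3:14  d4:7  d5:0  d6:0  d7:0 → peak 14
T3@3: d1:10  d2:9  d3:14  d4:12  d5:0  d6:0  d7:0 → peak 14
T3@4: d1:10  d2:9  d3:9  d4:12  d5:5  d6:0  d7:0 → peak 12
T3@5: d1:10  d2:9  d3:9  d4:7  d5:5  d6:5  d7:0 → peak 10
T3@6: d1:10  d2:9  d3:9  d4:7  d5:0  d6:5  d7:5 → peak 10
Best is T3@5, peak 10.

10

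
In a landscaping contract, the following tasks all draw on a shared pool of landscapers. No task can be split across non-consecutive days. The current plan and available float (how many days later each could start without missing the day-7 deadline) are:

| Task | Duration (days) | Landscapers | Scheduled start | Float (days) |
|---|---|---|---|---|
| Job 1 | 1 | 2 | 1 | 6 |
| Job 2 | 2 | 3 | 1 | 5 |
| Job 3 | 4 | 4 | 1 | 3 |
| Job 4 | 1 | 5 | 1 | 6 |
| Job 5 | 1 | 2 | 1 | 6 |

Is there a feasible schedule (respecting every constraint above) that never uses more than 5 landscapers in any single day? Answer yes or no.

yes

Schedule Job 1@1, Job 2@1, Job 3@3, Job 4@7, Job 5@2: d1:5  d2:5  d3:4  d4:4  d5:4  d6:4  d7:5 — peak 5 ≤ 5.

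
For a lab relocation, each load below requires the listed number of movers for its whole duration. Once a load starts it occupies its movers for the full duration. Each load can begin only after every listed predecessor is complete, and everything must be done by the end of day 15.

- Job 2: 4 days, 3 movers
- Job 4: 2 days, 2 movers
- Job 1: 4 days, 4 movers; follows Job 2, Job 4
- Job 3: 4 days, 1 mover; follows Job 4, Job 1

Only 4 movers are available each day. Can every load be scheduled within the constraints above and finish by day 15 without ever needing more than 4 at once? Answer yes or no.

yes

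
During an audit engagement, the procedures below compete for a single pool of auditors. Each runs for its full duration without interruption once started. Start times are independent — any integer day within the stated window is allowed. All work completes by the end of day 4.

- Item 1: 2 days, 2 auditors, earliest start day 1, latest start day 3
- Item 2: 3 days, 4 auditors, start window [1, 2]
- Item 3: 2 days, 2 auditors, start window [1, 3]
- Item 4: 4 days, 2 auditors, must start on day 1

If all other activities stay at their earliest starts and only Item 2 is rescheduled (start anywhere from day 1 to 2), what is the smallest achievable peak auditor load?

Item 2@1: d1:10  d2:10  d3:6  d4:2 → peak 10
Item 2@2: d1:6  d2:10  d3:6  d4:6 → peak 10
Best is Item 2@1, peak 10.

10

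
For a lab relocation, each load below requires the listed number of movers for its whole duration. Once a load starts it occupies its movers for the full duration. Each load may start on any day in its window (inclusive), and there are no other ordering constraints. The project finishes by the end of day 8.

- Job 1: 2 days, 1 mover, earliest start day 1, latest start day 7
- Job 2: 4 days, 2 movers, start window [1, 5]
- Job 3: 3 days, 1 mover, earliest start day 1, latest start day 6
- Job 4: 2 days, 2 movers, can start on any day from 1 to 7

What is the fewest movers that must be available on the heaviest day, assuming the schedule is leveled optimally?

Early-start (Job 1@1, Job 2@1, Job 3@1, Job 4@1) gives peak 6: d1:6  d2:6  d3:3  d4:2  d5:0  d6:0  d7:0  d8:0.
Shift Job 3→3, Job 4→5.
Schedule Job 1@1, Job 2@1, Job 3@3, Job 4@5: d1:3  d2:3  d3:3  d4:3  d5:3  d6:2  d7:0  d8:0 — peak 3.
Total mover-days = 17 over 8 days ⇒ peak ≥ ⌈17/8⌉ = 3, so 3 is optimal.

3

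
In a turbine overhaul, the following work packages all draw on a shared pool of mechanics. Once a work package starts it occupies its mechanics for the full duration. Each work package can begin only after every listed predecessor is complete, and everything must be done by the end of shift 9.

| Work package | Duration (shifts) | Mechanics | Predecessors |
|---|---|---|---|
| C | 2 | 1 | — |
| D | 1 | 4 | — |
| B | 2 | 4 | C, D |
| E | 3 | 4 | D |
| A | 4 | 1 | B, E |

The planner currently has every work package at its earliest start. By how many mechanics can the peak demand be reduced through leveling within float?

0

Early-start peak: s1:5  s2:5  s3:8  s4:8  s5:1  s6:1  s7:1  s8:1  s9:0 ⇒ 8.
Leveled (C@1, D@1, B@3, E@2, A@5): s1:5  s2:5  s3:8  s4:8  s5:1  s6:1  s7:1  s8:1  s9:0 ⇒ 8.
Reduction 8 − 8 = 0.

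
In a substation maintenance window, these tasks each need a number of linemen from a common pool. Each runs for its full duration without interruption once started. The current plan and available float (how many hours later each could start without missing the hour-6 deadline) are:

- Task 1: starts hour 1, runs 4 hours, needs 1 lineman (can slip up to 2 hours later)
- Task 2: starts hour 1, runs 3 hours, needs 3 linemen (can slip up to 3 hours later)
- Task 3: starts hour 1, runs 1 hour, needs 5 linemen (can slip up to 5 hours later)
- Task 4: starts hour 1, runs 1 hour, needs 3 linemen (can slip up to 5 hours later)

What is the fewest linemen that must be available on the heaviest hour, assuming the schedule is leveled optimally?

Early-start (Task 1@1, Task 2@1, Task 3@1, Task 4@1) gives peak 12: h1:12  h2:4  h3:4  h4:1  h5:0  h6:0.
Shift Task 3→5, Task 4→4.
Schedule Task 1@1, Task 2@1, Task 3@5, Task 4@4: h1:4  h2:4  h3:4  h4:4  h5:5  h6:0 — peak 5.

5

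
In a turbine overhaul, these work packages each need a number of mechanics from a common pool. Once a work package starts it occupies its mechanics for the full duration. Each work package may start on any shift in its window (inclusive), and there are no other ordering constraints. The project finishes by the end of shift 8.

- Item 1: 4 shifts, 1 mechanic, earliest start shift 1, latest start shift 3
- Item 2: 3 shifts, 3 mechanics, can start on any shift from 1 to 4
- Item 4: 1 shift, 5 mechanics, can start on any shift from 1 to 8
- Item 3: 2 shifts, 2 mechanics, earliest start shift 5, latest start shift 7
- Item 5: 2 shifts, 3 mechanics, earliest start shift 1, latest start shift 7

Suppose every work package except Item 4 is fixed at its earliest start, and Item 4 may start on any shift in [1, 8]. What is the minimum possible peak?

7

Item 4@1: s1:12  s2:7  s3:4  s4:1  s5:2  s6:2  s7:0  s8:0 → peak 12
Item 4@2: s1:7  s2:12  s3:4  s4:1  s5:2  s6:2  s7:0  s8:0 → peak 12
Item 4@3: s1:7  s2:7  s3:9  s4:1  s5:2  s6:2  s7:0  s8:0 → peak 9
Item 4@4: s1:7  s2:7  s3:4  s4:6  s5:2  s6:2  s7:0  s8:0 → peak 7
Item 4@5: s1:7  s2:7  s3:4  s4:1  s5:7  s6:2  s7:0  s8:0 → peak 7
Item 4@6: s1:7  s2:7  s3:4  s4:1  s5:2  s6:7  s7:0  s8:0 → peak 7
Item 4@7: s1:7  s2:7  s3:4  s4:1  s5:2  s6:2  s7:5  s8:0 → peak 7
Item 4@8: s1:7  s2:7  s3:4  s4:1  s5:2  s6:2  s7:0  s8:5 → peak 7
Best is Item 4@4, peak 7.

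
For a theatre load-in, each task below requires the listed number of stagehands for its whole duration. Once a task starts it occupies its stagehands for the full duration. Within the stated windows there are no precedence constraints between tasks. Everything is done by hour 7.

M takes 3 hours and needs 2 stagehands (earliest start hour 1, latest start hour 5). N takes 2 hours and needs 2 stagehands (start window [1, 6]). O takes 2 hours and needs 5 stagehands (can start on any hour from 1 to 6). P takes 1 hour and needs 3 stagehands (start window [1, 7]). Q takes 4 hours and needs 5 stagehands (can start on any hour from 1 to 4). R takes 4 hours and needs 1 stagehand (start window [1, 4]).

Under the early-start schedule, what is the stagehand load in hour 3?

8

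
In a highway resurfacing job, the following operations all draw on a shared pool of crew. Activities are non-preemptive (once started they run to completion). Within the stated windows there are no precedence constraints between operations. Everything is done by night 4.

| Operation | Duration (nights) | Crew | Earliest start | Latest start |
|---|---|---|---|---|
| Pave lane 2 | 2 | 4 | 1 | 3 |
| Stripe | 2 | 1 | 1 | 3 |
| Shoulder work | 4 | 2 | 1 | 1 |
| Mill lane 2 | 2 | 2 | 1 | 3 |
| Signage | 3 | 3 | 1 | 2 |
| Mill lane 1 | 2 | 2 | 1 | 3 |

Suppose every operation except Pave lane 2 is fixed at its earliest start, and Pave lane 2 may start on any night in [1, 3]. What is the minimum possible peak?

10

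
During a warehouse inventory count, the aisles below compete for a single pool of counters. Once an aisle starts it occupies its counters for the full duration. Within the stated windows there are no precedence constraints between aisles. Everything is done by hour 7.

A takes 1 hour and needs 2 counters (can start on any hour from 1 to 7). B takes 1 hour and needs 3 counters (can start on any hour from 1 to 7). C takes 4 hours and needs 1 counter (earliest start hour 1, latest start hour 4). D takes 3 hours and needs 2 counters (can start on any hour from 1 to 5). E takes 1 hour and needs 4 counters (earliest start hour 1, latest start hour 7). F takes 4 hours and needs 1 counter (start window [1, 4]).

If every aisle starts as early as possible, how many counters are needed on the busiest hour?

Early-start schedule: A@1, B@1, C@1, D@1, E@1, F@1.
Load per hour: hour 1: 13, hour 2: 4, hour 3: 4, hour 4: 2, hour 5: 0, hour 6: 0, hour 7: 0.
Peak is 13.

13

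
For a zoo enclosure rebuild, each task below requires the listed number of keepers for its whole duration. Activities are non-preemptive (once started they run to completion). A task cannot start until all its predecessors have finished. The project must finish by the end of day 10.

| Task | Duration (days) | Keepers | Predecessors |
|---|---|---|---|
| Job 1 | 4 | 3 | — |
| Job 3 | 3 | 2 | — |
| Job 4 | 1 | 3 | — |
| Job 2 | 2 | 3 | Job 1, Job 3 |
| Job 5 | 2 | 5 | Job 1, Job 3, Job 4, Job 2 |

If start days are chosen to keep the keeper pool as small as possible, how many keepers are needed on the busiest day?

5

Early-start (Job 1@1, Job 3@1, Job 4@1, Job 2@5, Job 5@7) gives peak 8: d1:8  d2:5  d3:5  d4:3  d5:3  d6:3  d7:5  d8:5  d9:0  d10:0.
Shift Job 4→5, Job 2→6, Job 5→8.
Schedule Job 1@1, Job 3@1, Job 4@5, Job 2@6, Job 5@8: d1:5  d2:5  d3:5  d4:3  d5:3  d6:3  d7:3  d8:5  d9:5  d10:0 — peak 5.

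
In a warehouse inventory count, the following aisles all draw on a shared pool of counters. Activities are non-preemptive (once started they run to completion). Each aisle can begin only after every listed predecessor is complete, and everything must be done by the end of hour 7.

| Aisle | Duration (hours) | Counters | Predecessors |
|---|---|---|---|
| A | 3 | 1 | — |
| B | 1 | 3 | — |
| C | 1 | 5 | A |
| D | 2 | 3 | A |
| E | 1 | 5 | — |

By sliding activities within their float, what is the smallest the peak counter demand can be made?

Early-start (A@1, B@1, C@4, D@4, E@1) gives peak 9: h1:9  h2:1  h3:1  h4:8  h5:3  h6:0  h7:0.
Shift D→5, E→7.
Schedule A@1, B@1, C@4, D@5, E@7: h1:4  h2:1  h3:1  h4:5  h5:3  h6:3  h7:5 — peak 5.

5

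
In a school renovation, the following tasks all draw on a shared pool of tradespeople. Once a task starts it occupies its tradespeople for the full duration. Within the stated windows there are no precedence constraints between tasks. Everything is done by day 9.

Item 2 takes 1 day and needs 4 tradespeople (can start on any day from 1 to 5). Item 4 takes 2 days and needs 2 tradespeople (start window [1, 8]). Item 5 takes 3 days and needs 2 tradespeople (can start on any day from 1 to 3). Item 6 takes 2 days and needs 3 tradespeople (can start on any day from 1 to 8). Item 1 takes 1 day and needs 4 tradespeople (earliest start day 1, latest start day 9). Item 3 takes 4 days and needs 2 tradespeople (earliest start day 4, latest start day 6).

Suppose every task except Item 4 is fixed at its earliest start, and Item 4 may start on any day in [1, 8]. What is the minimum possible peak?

Item 4@1: d1:15  d2:7  d3:2  d4:2  d5:2  d6:2  d7:2  d8:0  d9:0 → peak 15
Item 4@2: d1:13  d2:7  d3:4  d4:2  d5:2  d6:2  d7:2  d8:0  d9:0 → peak 13
Item 4@3: d1:13  d2:5  d3:4  d4:4  d5:2  d6:2  d7:2  d8:0  d9:0 → peak 13
Item 4@4: d1:13  d2:5  d3:2  d4:4  d5:4  d6:2  d7:2  d8:0  d9:0 → peak 13
Item 4@5: d1:13  d2:5  d3:2  d4:2  d5:4  d6:4  d7:2  d8:0  d9:0 → peak 13
Item 4@6: d1:13  d2:5  d3:2  d4:2  d5:2  d6:4  d7:4  d8:0  d9:0 → peak 13
Item 4@7: d1:13  d2:5  d3:2  d4:2  d5:2  d6:2  d7:4  d8:2  d9:0 → peak 13
Item 4@8: d1:13  d2:5  d3:2  d4:2  d5:2  d6:2  d7:2  d8:2  d9:2 → peak 13
Best is Item 4@2, peak 13.

13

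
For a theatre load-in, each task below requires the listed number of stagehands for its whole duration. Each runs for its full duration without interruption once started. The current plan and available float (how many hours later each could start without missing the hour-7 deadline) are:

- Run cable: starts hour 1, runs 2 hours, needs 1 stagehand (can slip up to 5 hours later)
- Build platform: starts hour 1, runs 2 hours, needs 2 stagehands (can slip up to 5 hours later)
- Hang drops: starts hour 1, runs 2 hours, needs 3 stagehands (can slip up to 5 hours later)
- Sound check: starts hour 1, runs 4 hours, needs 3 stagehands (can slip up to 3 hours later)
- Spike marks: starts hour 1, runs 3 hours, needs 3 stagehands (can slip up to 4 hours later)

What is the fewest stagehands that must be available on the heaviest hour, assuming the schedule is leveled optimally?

6

Early-start (Run cable@1, Build platform@1, Hang drops@1, Sound check@1, Spike marks@1) gives peak 12: h1:12  h2:12  h3:6  h4:3  h5:0  h6:0  h7:0.
Shift Sound check→3, Spike marks→3.
Schedule Run cable@1, Build platform@1, Hang drops@1, Sound check@3, Spike marks@3: h1:6  h2:6  h3:6  h4:6  h5:6  h6:3  h7:0 — peak 6.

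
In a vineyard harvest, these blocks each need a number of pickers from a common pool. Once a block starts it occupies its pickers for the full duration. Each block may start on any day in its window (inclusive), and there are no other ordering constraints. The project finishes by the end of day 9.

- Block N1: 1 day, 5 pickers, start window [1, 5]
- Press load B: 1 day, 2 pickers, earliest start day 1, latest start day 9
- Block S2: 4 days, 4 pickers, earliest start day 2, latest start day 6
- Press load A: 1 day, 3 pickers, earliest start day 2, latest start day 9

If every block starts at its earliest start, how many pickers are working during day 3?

4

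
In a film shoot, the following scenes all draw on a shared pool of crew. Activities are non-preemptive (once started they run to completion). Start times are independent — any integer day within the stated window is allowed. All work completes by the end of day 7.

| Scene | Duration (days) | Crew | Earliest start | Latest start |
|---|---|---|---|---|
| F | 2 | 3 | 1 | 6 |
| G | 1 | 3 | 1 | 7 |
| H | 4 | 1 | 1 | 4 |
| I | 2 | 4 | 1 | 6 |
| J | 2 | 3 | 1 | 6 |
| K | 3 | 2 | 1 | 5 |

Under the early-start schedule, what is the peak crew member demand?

Early-start schedule: F@1, G@1, H@1, I@1, J@1, K@1.
Load per day: day 1: 16, day 2: 13, day 3: 3, day 4: 1, day 5: 0, day 6: 0, day 7: 0.
Peak is 16.

16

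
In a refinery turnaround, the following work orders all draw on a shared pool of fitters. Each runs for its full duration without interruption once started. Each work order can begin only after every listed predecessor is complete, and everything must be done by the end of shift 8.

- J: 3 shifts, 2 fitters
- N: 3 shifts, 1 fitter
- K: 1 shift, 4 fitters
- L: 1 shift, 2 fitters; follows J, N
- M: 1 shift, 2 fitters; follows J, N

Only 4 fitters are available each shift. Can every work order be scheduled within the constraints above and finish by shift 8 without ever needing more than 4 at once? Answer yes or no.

yes

Schedule J@1, N@1, K@4, L@5, M@5: s1:3  s2:3  s3:3  s4:4  s5:4  s6:0  s7:0  s8:0 — peak 4 ≤ 4.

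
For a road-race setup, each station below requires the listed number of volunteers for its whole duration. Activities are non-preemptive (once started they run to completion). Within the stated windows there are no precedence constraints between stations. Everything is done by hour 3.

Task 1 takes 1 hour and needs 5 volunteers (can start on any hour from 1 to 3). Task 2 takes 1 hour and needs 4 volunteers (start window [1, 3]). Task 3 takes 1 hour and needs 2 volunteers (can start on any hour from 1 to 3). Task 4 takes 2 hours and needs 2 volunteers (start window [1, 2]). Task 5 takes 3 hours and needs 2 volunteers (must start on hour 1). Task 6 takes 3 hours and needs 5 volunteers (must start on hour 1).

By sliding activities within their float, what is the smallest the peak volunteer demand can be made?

Early-start (Task 1@1, Task 2@1, Task 3@1, Task 4@1, Task 5@1, Task 6@1) gives peak 20: h1:20  h2:9  h3:7.
Shift Task 2→2, Task 3→3, Task 4→2.
Schedule Task 1@1, Task 2@2, Task 3@3, Task 4@2, Task 5@1, Task 6@1: h1:12  h2:13  h3:11 — peak 13.

13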